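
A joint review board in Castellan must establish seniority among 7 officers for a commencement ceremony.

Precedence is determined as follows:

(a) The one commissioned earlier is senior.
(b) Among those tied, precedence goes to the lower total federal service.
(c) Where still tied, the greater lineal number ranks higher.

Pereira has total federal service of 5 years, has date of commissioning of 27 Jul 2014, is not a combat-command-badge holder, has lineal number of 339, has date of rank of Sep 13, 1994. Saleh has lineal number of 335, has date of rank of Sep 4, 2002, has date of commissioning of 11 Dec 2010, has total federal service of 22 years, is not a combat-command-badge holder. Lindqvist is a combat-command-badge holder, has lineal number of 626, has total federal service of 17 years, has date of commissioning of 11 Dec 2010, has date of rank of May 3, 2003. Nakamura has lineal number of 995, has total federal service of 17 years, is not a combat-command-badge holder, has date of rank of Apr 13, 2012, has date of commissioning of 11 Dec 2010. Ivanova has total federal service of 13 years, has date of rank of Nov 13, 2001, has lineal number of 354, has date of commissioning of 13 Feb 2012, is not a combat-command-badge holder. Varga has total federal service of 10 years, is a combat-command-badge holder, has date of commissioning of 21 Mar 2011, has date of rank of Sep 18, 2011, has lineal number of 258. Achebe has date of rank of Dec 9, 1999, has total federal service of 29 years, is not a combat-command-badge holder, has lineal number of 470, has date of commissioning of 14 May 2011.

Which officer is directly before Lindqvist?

Nakamura

By date of commissioning (earlier first): Nakamura, Lindqvist and Saleh (each 11 Dec 2010); then Varga (21 Mar 2011); then Achebe (14 May 2011); then Ivanova (13 Feb 2012); then Pereira (27 Jul 2014).
Among Nakamura, Lindqvist and Saleh, by total federal service (lower first): Nakamura and Lindqvist (17 years) before Saleh (22 years).
Among Nakamura and Lindqvist, by lineal number (higher first): Nakamura (995) before Lindqvist (626).
Order: Nakamura, Lindqvist, Saleh, Varga, Achebe, Ivanova, Pereira.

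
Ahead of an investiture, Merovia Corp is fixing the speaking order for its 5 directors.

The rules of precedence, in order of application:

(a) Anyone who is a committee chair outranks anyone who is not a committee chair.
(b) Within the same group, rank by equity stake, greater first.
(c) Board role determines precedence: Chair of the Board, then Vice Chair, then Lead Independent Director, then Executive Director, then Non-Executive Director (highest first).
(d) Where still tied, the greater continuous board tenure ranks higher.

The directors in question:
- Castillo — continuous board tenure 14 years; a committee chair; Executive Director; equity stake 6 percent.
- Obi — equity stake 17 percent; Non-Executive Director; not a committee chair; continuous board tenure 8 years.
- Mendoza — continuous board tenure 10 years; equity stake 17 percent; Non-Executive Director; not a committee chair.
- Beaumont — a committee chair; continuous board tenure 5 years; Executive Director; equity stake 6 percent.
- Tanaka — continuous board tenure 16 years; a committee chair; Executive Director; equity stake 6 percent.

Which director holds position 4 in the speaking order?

Mendoza

By the first rule: Tanaka, Castillo and Beaumont (each a committee chair); then Mendoza and Obi (both not a committee chair).
Tanaka, Castillo and Beaumont all have equity stake 6 percent, so the next rule applies.
Tanaka, Castillo and Beaumont are each Executive Director, so the next rule applies.
Among Tanaka, Castillo and Beaumont, by continuous board tenure (higher first): Tanaka (16 years) before Castillo (14 years) before Beaumont (5 years).
Mendoza and Obi both have equity stake 17 percent, so the next rule applies.
Mendoza and Obi are each Non-Executive Director, so the next rule applies.
Among Mendoza and Obi, by continuous board tenure (higher first): Mendoza (10 years) before Obi (8 years).
Order: Tanaka, Castillo, Beaumont, Mendoza, Obi.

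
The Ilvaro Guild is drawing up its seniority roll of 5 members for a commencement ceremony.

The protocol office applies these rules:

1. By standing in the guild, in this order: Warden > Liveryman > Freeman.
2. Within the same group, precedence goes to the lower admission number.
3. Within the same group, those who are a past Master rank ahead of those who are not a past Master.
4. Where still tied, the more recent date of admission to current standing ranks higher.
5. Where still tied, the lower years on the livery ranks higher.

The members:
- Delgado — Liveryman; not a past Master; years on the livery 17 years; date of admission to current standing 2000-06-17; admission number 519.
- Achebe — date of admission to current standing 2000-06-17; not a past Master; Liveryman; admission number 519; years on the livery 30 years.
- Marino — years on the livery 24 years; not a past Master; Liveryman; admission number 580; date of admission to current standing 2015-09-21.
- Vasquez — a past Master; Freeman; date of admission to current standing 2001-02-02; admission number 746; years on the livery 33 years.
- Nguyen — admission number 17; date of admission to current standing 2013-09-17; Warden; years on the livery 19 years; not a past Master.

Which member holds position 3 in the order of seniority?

Achebe

By standing in the guild: Nguyen (Warden); then Delgado, Achebe and Marino (Liveryman); then Vasquez (Freeman).
Among Delgado, Achebe and Marino, by admission number (lower first): Delgado and Achebe (519) before Marino (580).
Delgado and Achebe are each not a past Master, so the next rule applies.
Delgado and Achebe both have date of admission to current standing 2000-06-17, so the next rule applies.
Among Delgado and Achebe, by years on the livery (lower first): Delgado (17 years) before Achebe (30 years).
Order: Nguyen, Delgado, Achebe, Marino, Vasquez.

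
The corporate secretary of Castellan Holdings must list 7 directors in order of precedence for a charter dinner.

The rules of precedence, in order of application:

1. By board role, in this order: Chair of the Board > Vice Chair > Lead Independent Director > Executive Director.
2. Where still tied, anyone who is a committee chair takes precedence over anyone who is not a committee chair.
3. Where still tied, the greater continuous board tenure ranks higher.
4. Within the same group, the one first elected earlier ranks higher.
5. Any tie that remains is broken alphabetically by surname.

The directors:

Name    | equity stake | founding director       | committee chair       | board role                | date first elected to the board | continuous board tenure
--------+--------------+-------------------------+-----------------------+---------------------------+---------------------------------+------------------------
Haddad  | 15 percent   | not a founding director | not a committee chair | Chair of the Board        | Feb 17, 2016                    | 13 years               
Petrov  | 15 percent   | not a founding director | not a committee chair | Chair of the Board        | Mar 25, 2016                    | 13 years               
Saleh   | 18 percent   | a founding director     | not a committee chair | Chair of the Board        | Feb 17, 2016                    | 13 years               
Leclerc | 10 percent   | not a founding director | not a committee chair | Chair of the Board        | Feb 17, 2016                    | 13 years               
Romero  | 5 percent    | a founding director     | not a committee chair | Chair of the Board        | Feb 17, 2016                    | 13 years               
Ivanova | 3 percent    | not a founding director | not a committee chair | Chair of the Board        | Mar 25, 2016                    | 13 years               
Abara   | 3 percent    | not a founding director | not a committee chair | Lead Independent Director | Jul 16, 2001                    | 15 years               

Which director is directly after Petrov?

Abara

By board role: Haddad, Leclerc, Romero, Saleh, Ivanova and Petrov (Chair of the Board); then Abara (Lead Independent Director).
Haddad, Leclerc, Romero, Saleh, Ivanova and Petrov are each not a committee chair, so the next rule applies.
Haddad, Leclerc, Romero, Saleh, Ivanova and Petrov all have continuous board tenure 13 years, so the next rule applies.
Among Haddad, Leclerc, Romero, Saleh, Ivanova and Petrov, by date first elected to the board (earlier first): Haddad, Leclerc, Romero and Saleh (Feb 17, 2016) before Ivanova and Petrov (Mar 25, 2016).
Among Haddad, Leclerc, Romero and Saleh, alphabetically by surname: Haddad before Leclerc before Romero before Saleh.
Among Ivanova and Petrov, alphabetically by surname: Ivanova before Petrov.
Order: Haddad, Leclerc, Romero, Saleh, Ivanova, Petrov, Abara.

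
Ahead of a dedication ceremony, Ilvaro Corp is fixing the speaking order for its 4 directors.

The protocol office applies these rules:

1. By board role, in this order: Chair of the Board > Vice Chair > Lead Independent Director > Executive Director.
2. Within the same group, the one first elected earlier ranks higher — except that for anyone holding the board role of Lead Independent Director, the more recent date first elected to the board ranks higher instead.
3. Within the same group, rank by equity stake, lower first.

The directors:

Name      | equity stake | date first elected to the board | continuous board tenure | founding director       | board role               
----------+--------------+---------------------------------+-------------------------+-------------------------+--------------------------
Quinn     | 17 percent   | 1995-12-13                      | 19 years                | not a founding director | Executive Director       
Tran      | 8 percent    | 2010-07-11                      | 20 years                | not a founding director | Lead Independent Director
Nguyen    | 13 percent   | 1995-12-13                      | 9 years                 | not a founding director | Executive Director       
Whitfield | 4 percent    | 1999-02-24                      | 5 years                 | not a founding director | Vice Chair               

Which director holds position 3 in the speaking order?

By board role: Whitfield (Vice Chair); then Tran (Lead Independent Director); then Nguyen and Quinn (Executive Director).
Nguyen and Quinn both have date first elected to the board 1995-12-13, so the next rule applies.
Among Nguyen and Quinn, by equity stake (lower first): Nguyen (13 percent) before Quinn (17 percent).
Order: Whitfield, Tran, Nguyen, Quinn.

Nguyen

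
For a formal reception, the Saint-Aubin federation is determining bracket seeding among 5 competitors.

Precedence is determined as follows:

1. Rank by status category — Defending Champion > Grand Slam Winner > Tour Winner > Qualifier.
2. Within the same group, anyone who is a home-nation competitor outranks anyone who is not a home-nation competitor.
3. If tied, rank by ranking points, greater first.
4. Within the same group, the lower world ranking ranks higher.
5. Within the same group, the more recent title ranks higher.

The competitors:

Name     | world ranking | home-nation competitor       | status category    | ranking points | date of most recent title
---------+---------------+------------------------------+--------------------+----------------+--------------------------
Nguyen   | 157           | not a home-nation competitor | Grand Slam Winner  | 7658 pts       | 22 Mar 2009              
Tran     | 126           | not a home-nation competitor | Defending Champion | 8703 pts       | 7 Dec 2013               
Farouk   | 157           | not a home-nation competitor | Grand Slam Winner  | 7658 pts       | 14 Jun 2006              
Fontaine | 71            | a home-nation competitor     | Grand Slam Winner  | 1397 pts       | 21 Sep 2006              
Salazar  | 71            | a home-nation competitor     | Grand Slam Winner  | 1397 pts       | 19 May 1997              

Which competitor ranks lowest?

By status category: Tran (Defending Champion); then Fontaine, Salazar, Nguyen and Farouk (Grand Slam Winner).
Among Fontaine, Salazar, Nguyen and Farouk, a home-nation competitor before not a home-nation competitor: Fontaine and Salazar (a home-nation competitor) before Nguyen and Farouk (not a home-nation competitor).
Fontaine and Salazar both have ranking points 1397 pts, so the next rule applies.
Fontaine and Salazar both have world ranking 71, so the next rule applies.
Among Fontaine and Salazar, by date of most recent title (later first): Fontaine (21 Sep 2006) before Salazar (19 May 1997).
Nguyen and Farouk both have ranking points 7658 pts, so the next rule applies.
Nguyen and Farouk both have world ranking 157, so the next rule applies.
Among Nguyen and Farouk, by date of most recent title (later first): Nguyen (22 Mar 2009) before Farouk (14 Jun 2006).
Order: Tran, Fontaine, Salazar, Nguyen, Farouk.

Farouk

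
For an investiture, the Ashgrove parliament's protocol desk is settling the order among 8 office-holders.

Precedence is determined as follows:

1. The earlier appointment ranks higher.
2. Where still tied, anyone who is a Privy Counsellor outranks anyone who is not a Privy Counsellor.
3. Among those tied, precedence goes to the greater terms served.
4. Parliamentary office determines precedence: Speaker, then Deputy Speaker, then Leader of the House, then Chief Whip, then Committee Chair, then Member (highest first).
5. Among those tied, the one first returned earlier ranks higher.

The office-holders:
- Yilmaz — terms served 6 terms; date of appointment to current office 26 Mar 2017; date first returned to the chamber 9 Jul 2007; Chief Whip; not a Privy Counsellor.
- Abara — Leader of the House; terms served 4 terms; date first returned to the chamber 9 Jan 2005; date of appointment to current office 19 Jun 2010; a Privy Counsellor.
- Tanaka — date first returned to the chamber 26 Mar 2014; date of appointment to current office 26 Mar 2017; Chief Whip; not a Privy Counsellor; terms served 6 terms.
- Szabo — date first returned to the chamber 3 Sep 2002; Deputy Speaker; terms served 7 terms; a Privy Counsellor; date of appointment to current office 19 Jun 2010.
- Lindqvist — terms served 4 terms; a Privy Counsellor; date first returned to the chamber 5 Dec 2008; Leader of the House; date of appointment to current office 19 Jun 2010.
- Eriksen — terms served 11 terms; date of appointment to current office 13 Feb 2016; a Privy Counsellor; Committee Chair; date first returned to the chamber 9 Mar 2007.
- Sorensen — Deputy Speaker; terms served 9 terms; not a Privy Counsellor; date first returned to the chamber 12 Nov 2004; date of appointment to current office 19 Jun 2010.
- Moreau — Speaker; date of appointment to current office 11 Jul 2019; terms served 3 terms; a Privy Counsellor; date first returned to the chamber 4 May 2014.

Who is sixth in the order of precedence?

Yilmaz

By date of appointment to current office (earlier first): Szabo, Abara, Lindqvist and Sorensen (each 19 Jun 2010); then Eriksen (13 Feb 2016); then Yilmaz and Tanaka (both 26 Mar 2017); then Moreau (11 Jul 2019).
Among Szabo, Abara, Lindqvist and Sorensen, a Privy Counsellor before not a Privy Counsellor: Szabo, Abara and Lindqvist (a Privy Counsellor) before Sorensen (not a Privy Counsellor).
Among Szabo, Abara and Lindqvist, by terms served (higher first): Szabo (7 terms) before Abara and Lindqvist (4 terms).
Abara and Lindqvist are each Leader of the House, so the next rule applies.
Among Abara and Lindqvist, by date first returned to the chamber (earlier first): Abara (9 Jan 2005) before Lindqvist (5 Dec 2008).
Yilmaz and Tanaka are each not a Privy Counsellor, so the next rule applies.
Yilmaz and Tanaka both have terms served 6 terms, so the next rule applies.
Yilmaz and Tanaka are each Chief Whip, so the next rule applies.
Among Yilmaz and Tanaka, by date first returned to the chamber (earlier first): Yilmaz (9 Jul 2007) before Tanaka (26 Mar 2014).
Order: Szabo, Abara, Lindqvist, Sorensen, Eriksen, Yilmaz, Tanaka, Moreau.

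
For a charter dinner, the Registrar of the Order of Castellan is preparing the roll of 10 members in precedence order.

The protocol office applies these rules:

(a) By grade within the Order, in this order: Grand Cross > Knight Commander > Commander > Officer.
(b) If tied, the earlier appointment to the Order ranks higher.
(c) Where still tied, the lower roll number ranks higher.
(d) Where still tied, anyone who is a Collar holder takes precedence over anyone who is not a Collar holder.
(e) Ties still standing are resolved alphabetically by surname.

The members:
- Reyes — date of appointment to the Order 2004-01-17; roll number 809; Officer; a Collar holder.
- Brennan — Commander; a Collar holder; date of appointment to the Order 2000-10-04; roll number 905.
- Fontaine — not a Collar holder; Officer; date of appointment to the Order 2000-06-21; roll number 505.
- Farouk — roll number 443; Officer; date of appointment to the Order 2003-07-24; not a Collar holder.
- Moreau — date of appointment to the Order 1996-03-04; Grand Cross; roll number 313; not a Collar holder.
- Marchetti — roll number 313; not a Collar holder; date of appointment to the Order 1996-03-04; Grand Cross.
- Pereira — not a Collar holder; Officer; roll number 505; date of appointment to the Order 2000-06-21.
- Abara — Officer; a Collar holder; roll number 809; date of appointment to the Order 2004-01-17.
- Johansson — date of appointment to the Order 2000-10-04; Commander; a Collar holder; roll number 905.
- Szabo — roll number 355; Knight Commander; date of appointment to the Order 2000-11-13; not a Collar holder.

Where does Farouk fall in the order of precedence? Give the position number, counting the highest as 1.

8

By grade within the Order: Marchetti and Moreau (Grand Cross); then Szabo (Knight Commander); then Brennan and Johansson (Commander); then Fontaine, Pereira, Farouk, Abara and Reyes (Officer).
Marchetti and Moreau both have date of appointment to the Order 1996-03-04, so the next rule applies.
Marchetti and Moreau both have roll number 313, so the next rule applies.
Marchetti and Moreau are each not a Collar holder, so the next rule applies.
Among Marchetti and Moreau, alphabetically by surname: Marchetti before Moreau.
Brennan and Johansson both have date of appointment to the Order 2000-10-04, so the next rule applies.
Brennan and Johansson both have roll number 905, so the next rule applies.
Brennan and Johansson are each a Collar holder, so the next rule applies.
Among Brennan and Johansson, alphabetically by surname: Brennan before Johansson.
Among Fontaine, Pereira, Farouk, Abara and Reyes, by date of appointment to the Order (earlier first): Fontaine and Pereira (2000-06-21) before Farouk (2003-07-24) before Abara and Reyes (2004-01-17).
Fontaine and Pereira both have roll number 505, so the next rule applies.
Fontaine and Pereira are each not a Collar holder, so the next rule applies.
Among Fontaine and Pereira, alphabetically by surname: Fontaine before Pereira.
Abara and Reyes both have roll number 809, so the next rule applies.
Abara and Reyes are each a Collar holder, so the next rule applies.
Among Abara and Reyes, alphabetically by surname: Abara before Reyes.
Order: Marchetti, Moreau, Szabo, Brennan, Johansson, Fontaine, Pereira, Farouk, Abara, Reyes. So position 8.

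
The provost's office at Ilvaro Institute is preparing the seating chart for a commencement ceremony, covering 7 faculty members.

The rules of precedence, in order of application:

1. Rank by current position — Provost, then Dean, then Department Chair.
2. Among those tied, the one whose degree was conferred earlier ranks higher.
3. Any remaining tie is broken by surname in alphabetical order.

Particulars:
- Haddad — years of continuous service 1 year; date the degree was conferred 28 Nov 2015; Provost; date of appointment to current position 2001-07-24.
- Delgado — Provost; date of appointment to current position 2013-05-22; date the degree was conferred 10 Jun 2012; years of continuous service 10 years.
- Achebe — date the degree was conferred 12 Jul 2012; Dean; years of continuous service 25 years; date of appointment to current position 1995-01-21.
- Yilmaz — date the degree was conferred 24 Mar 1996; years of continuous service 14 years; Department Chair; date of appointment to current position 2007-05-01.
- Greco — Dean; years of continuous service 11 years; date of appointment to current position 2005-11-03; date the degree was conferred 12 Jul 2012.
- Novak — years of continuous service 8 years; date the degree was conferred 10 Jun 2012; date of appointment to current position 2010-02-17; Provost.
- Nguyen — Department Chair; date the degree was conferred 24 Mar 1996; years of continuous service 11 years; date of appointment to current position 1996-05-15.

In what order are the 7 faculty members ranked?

Delgado, Novak, Haddad, Achebe, Greco, Nguyen, Yilmaz

By current position: Delgado, Novak and Haddad (Provost); then Achebe and Greco (Dean); then Nguyen and Yilmaz (Department Chair).
Among Delgado, Novak and Haddad, by date the degree was conferred (earlier first): Delgado and Novak (10 Jun 2012) before Haddad (28 Nov 2015).
Among Delgado and Novak, alphabetically by surname: Delgado before Novak.
Achebe and Greco both have date the degree was conferred 12 Jul 2012, so the next rule applies.
Among Achebe and Greco, alphabetically by surname: Achebe before Greco.
Nguyen and Yilmaz both have date the degree was conferred 24 Mar 1996, so the next rule applies.
Among Nguyen and Yilmaz, alphabetically by surname: Nguyen before Yilmaz.
Full order: Delgado, Novak, Haddad, Achebe, Greco, Nguyen, Yilmaz.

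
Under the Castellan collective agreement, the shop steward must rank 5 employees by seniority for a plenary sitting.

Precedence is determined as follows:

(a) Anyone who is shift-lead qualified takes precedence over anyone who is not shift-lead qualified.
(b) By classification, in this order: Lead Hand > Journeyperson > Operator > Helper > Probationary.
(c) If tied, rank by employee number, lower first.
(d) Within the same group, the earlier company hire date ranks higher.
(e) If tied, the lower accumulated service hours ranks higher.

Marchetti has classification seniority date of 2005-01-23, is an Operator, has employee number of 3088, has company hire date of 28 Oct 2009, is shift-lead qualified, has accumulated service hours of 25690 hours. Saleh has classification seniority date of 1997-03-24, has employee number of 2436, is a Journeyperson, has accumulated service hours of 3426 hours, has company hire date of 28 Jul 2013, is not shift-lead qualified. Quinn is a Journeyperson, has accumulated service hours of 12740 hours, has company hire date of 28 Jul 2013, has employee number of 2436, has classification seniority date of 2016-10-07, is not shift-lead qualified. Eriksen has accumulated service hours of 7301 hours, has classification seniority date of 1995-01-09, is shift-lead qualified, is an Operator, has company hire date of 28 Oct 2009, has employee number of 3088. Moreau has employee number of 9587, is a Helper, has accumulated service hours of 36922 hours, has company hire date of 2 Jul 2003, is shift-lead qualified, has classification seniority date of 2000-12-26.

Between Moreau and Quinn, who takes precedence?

By the first rule: Eriksen, Marchetti and Moreau (each shift-lead qualified); then Saleh and Quinn (both not shift-lead qualified).
Among Eriksen, Marchetti and Moreau, by classification: Eriksen and Marchetti (Operator) before Moreau (Helper).
Eriksen and Marchetti both have employee number 3088, so the next rule applies.
Eriksen and Marchetti both have company hire date 28 Oct 2009, so the next rule applies.
Among Eriksen and Marchetti, by accumulated service hours (lower first): Eriksen (7301 hours) before Marchetti (25690 hours).
Saleh and Quinn are each Journeyperson, so the next rule applies.
Saleh and Quinn both have employee number 2436, so the next rule applies.
Saleh and Quinn both have company hire date 28 Jul 2013, so the next rule applies.
Among Saleh and Quinn, by accumulated service hours (lower first): Saleh (3426 hours) before Quinn (12740 hours).
So Moreau takes precedence.

Moreau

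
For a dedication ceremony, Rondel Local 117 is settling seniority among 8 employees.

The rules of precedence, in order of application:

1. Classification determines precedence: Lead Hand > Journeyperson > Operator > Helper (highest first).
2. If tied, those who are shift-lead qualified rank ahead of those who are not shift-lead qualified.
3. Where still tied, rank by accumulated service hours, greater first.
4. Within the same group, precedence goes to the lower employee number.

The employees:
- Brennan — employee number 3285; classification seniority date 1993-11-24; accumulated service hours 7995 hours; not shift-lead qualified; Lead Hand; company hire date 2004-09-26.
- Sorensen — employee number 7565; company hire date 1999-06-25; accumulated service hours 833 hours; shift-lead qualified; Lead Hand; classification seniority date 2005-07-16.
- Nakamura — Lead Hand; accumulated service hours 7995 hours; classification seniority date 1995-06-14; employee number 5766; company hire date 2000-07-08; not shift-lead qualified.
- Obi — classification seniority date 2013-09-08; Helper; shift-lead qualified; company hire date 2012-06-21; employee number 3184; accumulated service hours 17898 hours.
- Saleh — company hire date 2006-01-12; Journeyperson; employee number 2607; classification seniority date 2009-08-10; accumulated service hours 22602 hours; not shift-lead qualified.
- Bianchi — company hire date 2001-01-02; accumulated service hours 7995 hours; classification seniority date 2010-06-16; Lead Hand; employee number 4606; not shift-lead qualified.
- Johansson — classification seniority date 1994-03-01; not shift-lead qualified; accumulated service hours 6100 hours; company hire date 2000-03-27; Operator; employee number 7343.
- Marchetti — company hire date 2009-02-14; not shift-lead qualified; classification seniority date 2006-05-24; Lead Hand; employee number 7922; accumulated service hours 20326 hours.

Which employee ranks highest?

By classification: Sorensen, Marchetti, Brennan, Bianchi and Nakamura (Lead Hand); then Saleh (Journeyperson); then Johansson (Operator); then Obi (Helper).
Among Sorensen, Marchetti, Brennan, Bianchi and Nakamura, shift-lead qualified before not shift-lead qualified: Sorensen (shift-lead qualified) before Marchetti, Brennan, Bianchi and Nakamura (not shift-lead qualified).
Among Marchetti, Brennan, Bianchi and Nakamura, by accumulated service hours (higher first): Marchetti (20326 hours) before Brennan, Bianchi and Nakamura (7995 hours).
Among Brennan, Bianchi and Nakamura, by employee number (lower first): Brennan (3285) before Bianchi (4606) before Nakamura (5766).
Order: Sorensen, Marchetti, Brennan, Bianchi, Nakamura, Saleh, Johansson, Obi.

Sorensen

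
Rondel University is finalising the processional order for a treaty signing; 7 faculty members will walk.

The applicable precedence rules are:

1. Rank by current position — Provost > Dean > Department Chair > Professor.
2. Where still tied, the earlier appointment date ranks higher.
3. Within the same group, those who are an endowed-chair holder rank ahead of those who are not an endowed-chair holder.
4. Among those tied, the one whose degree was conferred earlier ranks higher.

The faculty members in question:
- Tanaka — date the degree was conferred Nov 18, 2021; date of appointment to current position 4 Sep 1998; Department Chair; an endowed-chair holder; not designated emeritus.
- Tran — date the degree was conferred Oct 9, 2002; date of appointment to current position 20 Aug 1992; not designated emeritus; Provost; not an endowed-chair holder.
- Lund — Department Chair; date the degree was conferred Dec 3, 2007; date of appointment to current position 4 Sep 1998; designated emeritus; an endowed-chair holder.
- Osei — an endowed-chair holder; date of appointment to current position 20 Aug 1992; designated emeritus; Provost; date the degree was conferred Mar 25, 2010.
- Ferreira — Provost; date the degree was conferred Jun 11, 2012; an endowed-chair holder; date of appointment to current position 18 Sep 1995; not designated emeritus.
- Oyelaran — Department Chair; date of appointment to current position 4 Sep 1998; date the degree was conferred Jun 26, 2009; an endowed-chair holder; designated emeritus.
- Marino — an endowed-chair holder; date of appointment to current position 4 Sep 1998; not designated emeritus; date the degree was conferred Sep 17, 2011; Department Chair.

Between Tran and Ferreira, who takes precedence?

By current position: Osei, Tran and Ferreira (Provost); then Lund, Oyelaran, Marino and Tanaka (Department Chair).
Among Osei, Tran and Ferreira, by date of appointment to current position (earlier first): Osei and Tran (20 Aug 1992) before Ferreira (18 Sep 1995).
Among Osei and Tran, an endowed-chair holder before not an endowed-chair holder: Osei (an endowed-chair holder) before Tran (not an endowed-chair holder).
Lund, Oyelaran, Marino and Tanaka all have date of appointment to current position 4 Sep 1998, so the next rule applies.
Lund, Oyelaran, Marino and Tanaka are each an endowed-chair holder, so the next rule applies.
Among Lund, Oyelaran, Marino and Tanaka, by date the degree was conferred (earlier first): Lund (Dec 3, 2007) before Oyelaran (Jun 26, 2009) before Marino (Sep 17, 2011) before Tanaka (Nov 18, 2021).
So Tran takes precedence.

Tran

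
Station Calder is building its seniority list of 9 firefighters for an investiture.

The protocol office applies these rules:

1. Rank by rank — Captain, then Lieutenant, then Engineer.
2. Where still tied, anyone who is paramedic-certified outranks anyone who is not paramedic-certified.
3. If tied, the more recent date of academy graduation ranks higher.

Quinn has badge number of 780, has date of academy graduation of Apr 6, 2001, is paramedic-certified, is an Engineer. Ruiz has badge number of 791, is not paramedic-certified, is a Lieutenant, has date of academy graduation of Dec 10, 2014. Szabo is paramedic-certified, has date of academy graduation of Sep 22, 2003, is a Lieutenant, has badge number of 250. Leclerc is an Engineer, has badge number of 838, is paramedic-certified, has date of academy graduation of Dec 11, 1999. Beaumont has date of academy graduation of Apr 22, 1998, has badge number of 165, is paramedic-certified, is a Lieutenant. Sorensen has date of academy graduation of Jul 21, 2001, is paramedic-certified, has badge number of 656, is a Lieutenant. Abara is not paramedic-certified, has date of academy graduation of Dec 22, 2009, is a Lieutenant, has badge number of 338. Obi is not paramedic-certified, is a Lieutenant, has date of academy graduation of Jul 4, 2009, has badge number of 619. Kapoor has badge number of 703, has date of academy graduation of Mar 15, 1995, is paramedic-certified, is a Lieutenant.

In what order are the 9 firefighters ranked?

By rank: Szabo, Sorensen, Beaumont, Kapoor, Ruiz, Abara and Obi (Lieutenant); then Quinn and Leclerc (Engineer).
Among Szabo, Sorensen, Beaumont, Kapoor, Ruiz, Abara and Obi, paramedic-certified before not paramedic-certified: Szabo, Sorensen, Beaumont and Kapoor (paramedic-certified) before Ruiz, Abara and Obi (not paramedic-certified).
Among Szabo, Sorensen, Beaumont and Kapoor, by date of academy graduation (later first): Szabo (Sep 22, 2003) before Sorensen (Jul 21, 2001) before Beaumont (Apr 22, 1998) before Kapoor (Mar 15, 1995).
Among Ruiz, Abara and Obi, by date of academy graduation (later first): Ruiz (Dec 10, 2014) before Abara (Dec 22, 2009) before Obi (Jul 4, 2009).
Quinn and Leclerc are each paramedic-certified, so the next rule applies.
Among Quinn and Leclerc, by date of academy graduation (later first): Quinn (Apr 6, 2001) before Leclerc (Dec 11, 1999).
Full order: Szabo, Sorensen, Beaumont, Kapoor, Ruiz, Abara, Obi, Quinn, Leclerc.

Szabo, Sorensen, Beaumont, Kapoor, Ruiz, Abara, Obi, Quinn, Leclerc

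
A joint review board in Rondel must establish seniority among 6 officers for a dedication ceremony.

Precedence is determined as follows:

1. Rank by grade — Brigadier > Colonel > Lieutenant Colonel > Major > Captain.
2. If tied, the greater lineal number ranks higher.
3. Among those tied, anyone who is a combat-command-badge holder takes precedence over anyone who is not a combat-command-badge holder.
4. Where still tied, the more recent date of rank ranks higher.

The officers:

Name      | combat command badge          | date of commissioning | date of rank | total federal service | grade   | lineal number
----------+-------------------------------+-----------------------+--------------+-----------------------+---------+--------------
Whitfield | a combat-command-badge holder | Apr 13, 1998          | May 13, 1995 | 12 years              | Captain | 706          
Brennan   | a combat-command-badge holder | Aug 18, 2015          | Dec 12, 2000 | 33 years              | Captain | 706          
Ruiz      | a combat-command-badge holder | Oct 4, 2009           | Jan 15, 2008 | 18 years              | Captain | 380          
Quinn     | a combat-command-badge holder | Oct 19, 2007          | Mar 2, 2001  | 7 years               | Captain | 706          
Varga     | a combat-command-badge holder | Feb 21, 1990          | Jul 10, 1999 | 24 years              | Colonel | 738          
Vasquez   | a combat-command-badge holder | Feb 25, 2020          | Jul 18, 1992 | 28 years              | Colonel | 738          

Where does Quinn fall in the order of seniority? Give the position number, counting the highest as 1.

By grade: Varga and Vasquez (Colonel); then Quinn, Brennan, Whitfield and Ruiz (Captain).
Varga and Vasquez both have lineal number 738, so the next rule applies.
Varga and Vasquez are each a combat-command-badge holder, so the next rule applies.
Among Varga and Vasquez, by date of rank (later first): Varga (Jul 10, 1999) before Vasquez (Jul 18, 1992).
Among Quinn, Brennan, Whitfield and Ruiz, by lineal number (higher first): Quinn, Brennan and Whitfield (706) before Ruiz (380).
Quinn, Brennan and Whitfield are each a combat-command-badge holder, so the next rule applies.
Among Quinn, Brennan and Whitfield, by date of rank (later first): Quinn (Mar 2, 2001) before Brennan (Dec 12, 2000) before Whitfield (May 13, 1995).
Order: Varga, Vasquez, Quinn, Brennan, Whitfield, Ruiz. So position 3.

3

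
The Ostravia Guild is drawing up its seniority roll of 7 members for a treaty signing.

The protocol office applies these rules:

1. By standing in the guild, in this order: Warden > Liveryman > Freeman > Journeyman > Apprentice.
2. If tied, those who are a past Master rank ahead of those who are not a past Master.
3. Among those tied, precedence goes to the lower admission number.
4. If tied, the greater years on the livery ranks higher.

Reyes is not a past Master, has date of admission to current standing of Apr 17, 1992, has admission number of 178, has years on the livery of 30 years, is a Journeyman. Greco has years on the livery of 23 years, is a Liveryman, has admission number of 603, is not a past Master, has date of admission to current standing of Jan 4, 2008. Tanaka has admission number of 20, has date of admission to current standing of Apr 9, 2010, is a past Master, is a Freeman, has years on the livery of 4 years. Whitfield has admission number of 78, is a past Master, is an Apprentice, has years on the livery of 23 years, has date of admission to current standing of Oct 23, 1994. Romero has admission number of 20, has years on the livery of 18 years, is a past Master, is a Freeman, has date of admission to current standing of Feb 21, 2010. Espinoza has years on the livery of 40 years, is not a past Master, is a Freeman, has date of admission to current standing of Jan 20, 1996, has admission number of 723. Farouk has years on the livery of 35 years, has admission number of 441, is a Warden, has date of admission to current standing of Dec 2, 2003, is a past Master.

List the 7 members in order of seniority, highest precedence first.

By standing in the guild: Farouk (Warden); then Greco (Liveryman); then Romero, Tanaka and Espinoza (Freeman); then Reyes (Journeyman); then Whitfield (Apprentice).
Among Romero, Tanaka and Espinoza, a past Master before not a past Master: Romero and Tanaka (a past Master) before Espinoza (not a past Master).
Romero and Tanaka both have admission number 20, so the next rule applies.
Among Romero and Tanaka, by years on the livery (higher first): Romero (18 years) before Tanaka (4 years).
Full order: Farouk, Greco, Romero, Tanaka, Espinoza, Reyes, Whitfield.

Farouk, Greco, Romero, Tanaka, Espinoza, Reyes, Whitfield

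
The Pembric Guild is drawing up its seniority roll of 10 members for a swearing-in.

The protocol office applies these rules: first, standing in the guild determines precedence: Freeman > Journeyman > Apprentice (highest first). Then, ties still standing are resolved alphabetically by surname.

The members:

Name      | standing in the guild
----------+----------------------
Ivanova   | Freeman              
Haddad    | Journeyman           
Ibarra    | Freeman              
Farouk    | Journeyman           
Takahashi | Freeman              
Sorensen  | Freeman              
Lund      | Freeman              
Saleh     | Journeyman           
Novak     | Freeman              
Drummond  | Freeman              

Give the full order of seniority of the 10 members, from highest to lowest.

By standing in the guild: Drummond, Ibarra, Ivanova, Lund, Novak, Sorensen and Takahashi (Freeman); then Farouk, Haddad and Saleh (Journeyman).
Among Drummond, Ibarra, Ivanova, Lund, Novak, Sorensen and Takahashi, alphabetically by surname: Drummond before Ibarra before Ivanova before Lund before Novak before Sorensen before Takahashi.
Among Farouk, Haddad and Saleh, alphabetically by surname: Farouk before Haddad before Saleh.
Full order: Drummond, Ibarra, Ivanova, Lund, Novak, Sorensen, Takahashi, Farouk, Haddad, Saleh.

Drummond, Ibarra, Ivanova, Lund, Novak, Sorensen, Takahashi, Farouk, Haddad, Saleh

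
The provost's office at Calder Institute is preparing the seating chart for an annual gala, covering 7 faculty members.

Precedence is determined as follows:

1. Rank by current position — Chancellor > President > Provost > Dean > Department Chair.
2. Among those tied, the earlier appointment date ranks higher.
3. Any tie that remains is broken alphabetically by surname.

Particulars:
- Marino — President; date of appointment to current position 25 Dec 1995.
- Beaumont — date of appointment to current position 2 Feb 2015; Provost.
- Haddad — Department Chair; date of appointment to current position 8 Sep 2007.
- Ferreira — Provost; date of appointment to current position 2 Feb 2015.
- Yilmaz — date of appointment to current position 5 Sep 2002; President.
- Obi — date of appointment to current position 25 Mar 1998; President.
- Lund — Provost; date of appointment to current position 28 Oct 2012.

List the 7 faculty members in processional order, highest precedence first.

Marino, Obi, Yilmaz, Lund, Beaumont, Ferreira, Haddad

By current position: Marino, Obi and Yilmaz (President); then Lund, Beaumont and Ferreira (Provost); then Haddad (Department Chair).
Among Marino, Obi and Yilmaz, by date of appointment to current position (earlier first): Marino (25 Dec 1995) before Obi (25 Mar 1998) before Yilmaz (5 Sep 2002).
Among Lund, Beaumont and Ferreira, by date of appointment to current position (earlier first): Lund (28 Oct 2012) before Beaumont and Ferreira (2 Feb 2015).
Among Beaumont and Ferreira, alphabetically by surname: Beaumont before Ferreira.
Full order: Marino, Obi, Yilmaz, Lund, Beaumont, Ferreira, Haddad.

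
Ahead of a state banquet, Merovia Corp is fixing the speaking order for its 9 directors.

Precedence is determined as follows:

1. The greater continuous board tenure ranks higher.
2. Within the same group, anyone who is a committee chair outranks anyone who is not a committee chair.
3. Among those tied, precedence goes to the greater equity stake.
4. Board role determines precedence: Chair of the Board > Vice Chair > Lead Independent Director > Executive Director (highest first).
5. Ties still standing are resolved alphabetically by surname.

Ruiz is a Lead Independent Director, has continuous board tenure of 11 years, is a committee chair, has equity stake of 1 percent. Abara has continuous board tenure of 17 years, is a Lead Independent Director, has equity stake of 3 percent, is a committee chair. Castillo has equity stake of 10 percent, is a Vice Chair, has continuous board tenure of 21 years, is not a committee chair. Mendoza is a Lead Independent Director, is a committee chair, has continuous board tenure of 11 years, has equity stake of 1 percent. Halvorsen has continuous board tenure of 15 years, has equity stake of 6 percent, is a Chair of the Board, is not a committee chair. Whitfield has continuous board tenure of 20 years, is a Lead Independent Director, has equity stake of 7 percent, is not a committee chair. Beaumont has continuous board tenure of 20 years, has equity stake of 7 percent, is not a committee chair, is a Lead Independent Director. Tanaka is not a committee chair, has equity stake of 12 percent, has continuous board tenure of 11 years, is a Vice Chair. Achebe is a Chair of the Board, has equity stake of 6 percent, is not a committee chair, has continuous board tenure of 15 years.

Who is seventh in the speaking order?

By continuous board tenure (higher first): Castillo (21 years); then Beaumont and Whitfield (both 20 years); then Abara (17 years); then Achebe and Halvorsen (both 15 years); then Mendoza, Ruiz and Tanaka (each 11 years).
Beaumont and Whitfield are each not a committee chair, so the next rule applies.
Beaumont and Whitfield both have equity stake 7 percent, so the next rule applies.
Beaumont and Whitfield are each Lead Independent Director, so the next rule applies.
Among Beaumont and Whitfield, alphabetically by surname: Beaumont before Whitfield.
Achebe and Halvorsen are each not a committee chair, so the next rule applies.
Achebe and Halvorsen both have equity stake 6 percent, so the next rule applies.
Achebe and Halvorsen are each Chair of the Board, so the next rule applies.
Among Achebe and Halvorsen, alphabetically by surname: Achebe before Halvorsen.
Among Mendoza, Ruiz and Tanaka, a committee chair before not a committee chair: Mendoza and Ruiz (a committee chair) before Tanaka (not a committee chair).
Mendoza and Ruiz both have equity stake 1 percent, so the next rule applies.
Mendoza and Ruiz are each Lead Independent Director, so the next rule applies.
Among Mendoza and Ruiz, alphabetically by surname: Mendoza before Ruiz.
Order: Castillo, Beaumont, Whitfield, Abara, Achebe, Halvorsen, Mendoza, Ruiz, Tanaka.

Mendoza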